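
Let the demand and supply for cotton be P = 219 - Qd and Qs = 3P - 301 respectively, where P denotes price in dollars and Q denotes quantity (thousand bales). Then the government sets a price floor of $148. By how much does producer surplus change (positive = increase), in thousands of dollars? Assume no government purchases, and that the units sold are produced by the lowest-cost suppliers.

Rearranging demand gives Qd = 219 - P. In a free market, 219 - P = 3P - 301 gives the equilibrium P* = 130, Q* = 89.
Since 148 > 130, the floor is binding.
At P = 148: Qd = 219 - 148 = 71 and Qs = 3·148 - 301 = 143.
Producer surplus without the control is ½ · (130 - 301/3) · 89 = 7921/6.
With the floor, 71 units are sold at 148. The supply price at Q = 71 is 124, so PS = ½ · [(148 - 301/3) + (148 - 124)] · 71 = 15265/6.
Change in producer surplus = 15265/6 - 7921/6 = 1224.

1224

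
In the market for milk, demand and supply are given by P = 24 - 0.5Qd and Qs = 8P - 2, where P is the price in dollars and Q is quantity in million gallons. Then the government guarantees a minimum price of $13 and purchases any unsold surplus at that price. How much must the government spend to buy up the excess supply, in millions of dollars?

Rearranging demand gives Qd = 48 - 2P. In a free market, 48 - 2P = 8P - 2 gives the equilibrium P* = 5, Q* = 38.
Because the floor (13) lies above the market-clearing price, it is binding.
At P = 13: Qd = 48 - 2·13 = 22 and Qs = 8·13 - 2 = 102.
Surplus = Qs - Qd = 80.
Government expenditure = surplus × support price = 80 × 13 = 1040.

1040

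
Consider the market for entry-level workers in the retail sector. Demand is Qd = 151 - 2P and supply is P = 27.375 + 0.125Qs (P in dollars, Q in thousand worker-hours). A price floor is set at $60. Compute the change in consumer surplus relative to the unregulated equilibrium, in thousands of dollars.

Rearranging supply gives Qs = 8P - 219. In a free market, 151 - 2P = 8P - 219 gives the equilibrium P* = 37, Q* = 77.
The floor of 60 is above the equilibrium price 37, so it binds.
At P = 60: Qd = 151 - 2·60 = 31 and Qs = 8·60 - 219 = 261.
Consumer surplus without the control is ½ · (75.5 - 37) · 77 = 1482.25.
With the floor, consumers buy 31 units at 60, so CS = ½ · (75.5 - 60) · 31 = 240.25.
Change in consumer surplus = 240.25 - 1482.25 = -1242.

-1242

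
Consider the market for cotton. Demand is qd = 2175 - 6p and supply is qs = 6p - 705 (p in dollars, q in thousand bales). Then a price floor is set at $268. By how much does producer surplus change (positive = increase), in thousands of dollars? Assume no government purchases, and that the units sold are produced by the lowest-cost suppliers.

13524

Setting quantity demanded equal to quantity supplied, 2175 - 6p = 6p - 705, gives p* = 240 and q* = 735.
Because the floor (268) lies above the market-clearing price, it is binding.
At p = 268: qd = 2175 - 6·268 = 567 and qs = 6·268 - 705 = 903.
Producer surplus without the control is ½ · (240 - 117.5) · 735 = 45018.75.
With the floor, 567 units are sold at 268. The supply price at q = 567 is 212, so PS = ½ · [(268 - 117.5) + (268 - 212)] · 567 = 58542.75.
Change in producer surplus = 58542.75 - 45018.75 = 13524.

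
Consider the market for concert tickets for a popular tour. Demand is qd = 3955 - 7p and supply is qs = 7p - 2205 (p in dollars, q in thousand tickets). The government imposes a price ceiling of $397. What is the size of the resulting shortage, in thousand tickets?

Without the control the market clears where 3955 - 7p = 7p - 2205, i.e. p* = 440 and q* = 875.
Because the ceiling (397) lies below the market-clearing price, it is binding.
At p = 397: qd = 3955 - 7·397 = 1176 and qs = 7·397 - 2205 = 574.
Shortage = qd - qs = 1176 - 574 = 602.

602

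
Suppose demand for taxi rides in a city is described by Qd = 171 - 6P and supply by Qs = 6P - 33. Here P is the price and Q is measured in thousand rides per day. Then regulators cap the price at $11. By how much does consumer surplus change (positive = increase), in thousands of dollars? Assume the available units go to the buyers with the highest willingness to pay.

90

Equilibrium: 171 - 6P = 6P - 33, so 204 = 12P and P* = 17, Q* = 69.
The ceiling of 11 is below the equilibrium price 17, so it binds.
At P = 11: Qd = 171 - 6·11 = 105 and Qs = 6·11 - 33 = 33.
Consumer surplus without the control is ½ · (28.5 - 17) · 69 = 396.75.
With the ceiling, 33 units are sold at 11 (assume they go to the highest-value buyers). The demand price at Q = 33 is 23, so CS = ½ · [(28.5 - 11) + (23 - 11)] · 33 = 486.75.
Change in consumer surplus = 486.75 - 396.75 = 90.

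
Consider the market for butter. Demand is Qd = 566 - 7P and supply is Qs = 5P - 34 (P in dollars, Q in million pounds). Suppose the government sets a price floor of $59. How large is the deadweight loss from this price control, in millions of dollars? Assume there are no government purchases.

680.4

In a free market, 566 - 7P = 5P - 34 gives the equilibrium P* = 50, Q* = 216.
Since 59 > 50, the floor is binding.
At P = 59: Qd = 566 - 7·59 = 153 and Qs = 5·59 - 34 = 261.
Quantity traded falls to 153. At Q = 153 the demand price is (566 - 153)/7 = 59 and the supply price is (34 + 153)/5 = 37.4.
Deadweight loss = ½ · (59 - 37.4) · (216 - 153) = ½ · 21.6 · 63 = 680.4.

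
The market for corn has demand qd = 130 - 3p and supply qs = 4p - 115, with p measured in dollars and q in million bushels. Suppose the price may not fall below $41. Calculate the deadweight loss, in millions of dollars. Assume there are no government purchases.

Equilibrium: 130 - 3p = 4p - 115, so 245 = 7p and p* = 35, q* = 25.
The floor of 41 is above the equilibrium price 35, so it binds.
At p = 41: qd = 130 - 3·41 = 7 and qs = 4·41 - 115 = 49.
Quantity traded falls to 7. At q = 7 the demand price is (130 - 7)/3 = 41 and the supply price is (115 + 7)/4 = 30.5.
Deadweight loss = ½ · (41 - 30.5) · (25 - 7) = ½ · 10.5 · 18 = 94.5.

94.5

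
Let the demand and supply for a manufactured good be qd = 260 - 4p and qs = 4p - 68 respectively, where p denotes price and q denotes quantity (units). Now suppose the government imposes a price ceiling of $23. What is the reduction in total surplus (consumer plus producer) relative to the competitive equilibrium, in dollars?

1296

In a free market, 260 - 4p = 4p - 68 gives the equilibrium p* = 41, q* = 96.
Since 23 < 41, the ceiling is binding.
At p = 23: qd = 260 - 4·23 = 168 and qs = 4·23 - 68 = 24.
Quantity traded falls to 24. At q = 24 the demand price is (260 - 24)/4 = 59 and the supply price is (68 + 24)/4 = 23.
Deadweight loss = ½ · (59 - 23) · (96 - 24) = ½ · 36 · 72 = 1296.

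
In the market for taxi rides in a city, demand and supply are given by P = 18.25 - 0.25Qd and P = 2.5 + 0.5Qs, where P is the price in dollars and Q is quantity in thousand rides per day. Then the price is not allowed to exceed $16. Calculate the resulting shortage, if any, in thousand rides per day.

Rearranging demand gives Qd = 73 - 4P; rearranging supply gives Qs = 2P - 5. In a free market, 73 - 4P = 2P - 5 gives the equilibrium P* = 13, Q* = 21.
Since 16 is above P* = 13, the ceiling does not bind and the free-market outcome prevails.
Since the control does not bind, there is no shortage.

0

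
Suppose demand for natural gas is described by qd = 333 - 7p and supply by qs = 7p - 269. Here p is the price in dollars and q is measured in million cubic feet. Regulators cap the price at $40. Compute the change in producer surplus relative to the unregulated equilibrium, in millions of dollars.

Equilibrium: 333 - 7p = 7p - 269, so 602 = 14p and p* = 43, q* = 32.
Since 40 < 43, the ceiling is binding.
At p = 40: qd = 333 - 7·40 = 53 and qs = 7·40 - 269 = 11.
Producer surplus without the control is ½ · (43 - 269/7) · 32 = 512/7.
With the ceiling, producers sell 11 units at 40, so PS = ½ · (40 - 269/7) · 11 = 121/14.
Change in producer surplus = 121/14 - 512/7 = -64.5.

-64.5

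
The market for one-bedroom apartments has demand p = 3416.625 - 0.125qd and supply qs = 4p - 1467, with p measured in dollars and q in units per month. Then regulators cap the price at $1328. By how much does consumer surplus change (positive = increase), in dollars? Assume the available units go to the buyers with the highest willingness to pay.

Rearranging demand gives qd = 27333 - 8p. In a free market, 27333 - 8p = 4p - 1467 gives the equilibrium p* = 2400, q* = 8133.
The ceiling of 1328 is below the equilibrium price 2400, so it binds.
At p = 1328: qd = 27333 - 8·1328 = 16709 and qs = 4·1328 - 1467 = 3845.
Consumer surplus without the control is ½ · (3416.625 - 2400) · 8133 = 4134105.5625.
With the ceiling, 3845 units are sold at 1328 (assume they go to the highest-value buyers). The demand price at q = 3845 is 2936, so CS = ½ · [(3416.625 - 1328) + (2936 - 1328)] · 3845 = 7106761.5625.
Change in consumer surplus = 7106761.5625 - 4134105.5625 = 2972656.

2972656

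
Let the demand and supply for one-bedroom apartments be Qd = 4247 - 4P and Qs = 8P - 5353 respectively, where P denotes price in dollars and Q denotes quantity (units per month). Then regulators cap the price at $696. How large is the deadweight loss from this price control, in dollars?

Equilibrium: 4247 - 4P = 8P - 5353, so 9600 = 12P and P* = 800, Q* = 1047.
The ceiling of 696 is below the equilibrium price 800, so it binds.
At P = 696: Qd = 4247 - 4·696 = 1463 and Qs = 8·696 - 5353 = 215.
Quantity traded falls to 215. At Q = 215 the demand price is (4247 - 215)/4 = 1008 and the supply price is (5353 + 215)/8 = 696.
Deadweight loss = ½ · (1008 - 696) · (1047 - 215) = ½ · 312 · 832 = 129792.

129792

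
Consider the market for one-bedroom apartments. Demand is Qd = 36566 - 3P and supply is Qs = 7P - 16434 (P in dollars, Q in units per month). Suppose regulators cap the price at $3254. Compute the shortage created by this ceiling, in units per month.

Setting quantity demanded equal to quantity supplied, 36566 - 3P = 7P - 16434, gives P* = 5300 and Q* = 20666.
The ceiling of 3254 is below the equilibrium price 5300, so it binds.
At P = 3254: Qd = 36566 - 3·3254 = 26804 and Qs = 7·3254 - 16434 = 6344.
Shortage = Qd - Qs = 26804 - 6344 = 20460.

20460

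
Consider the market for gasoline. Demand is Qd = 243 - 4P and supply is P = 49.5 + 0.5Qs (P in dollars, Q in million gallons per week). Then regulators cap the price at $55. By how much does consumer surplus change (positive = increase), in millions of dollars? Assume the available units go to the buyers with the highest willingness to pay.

20

Rearranging supply gives Qs = 2P - 99. Setting quantity demanded equal to quantity supplied, 243 - 4P = 2P - 99, gives P* = 57 and Q* = 15.
Because the ceiling (55) lies below the market-clearing price, it is binding.
At P = 55: Qd = 243 - 4·55 = 23 and Qs = 2·55 - 99 = 11.
Consumer surplus without the control is ½ · (60.75 - 57) · 15 = 28.125.
With the ceiling, 11 units are sold at 55 (assume they go to the highest-value buyers). The demand price at Q = 11 is 58, so CS = ½ · [(60.75 - 55) + (58 - 55)] · 11 = 48.125.
Change in consumer surplus = 48.125 - 28.125 = 20.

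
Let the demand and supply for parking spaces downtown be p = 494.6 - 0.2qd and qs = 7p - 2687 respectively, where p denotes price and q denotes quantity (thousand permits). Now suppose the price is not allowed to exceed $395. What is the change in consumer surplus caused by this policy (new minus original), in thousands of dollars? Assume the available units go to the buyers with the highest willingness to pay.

-3272.5

Rearranging demand gives qd = 2473 - 5p. Without the control the market clears where 2473 - 5p = 7p - 2687, i.e. p* = 430 and q* = 323.
The ceiling of 395 is below the equilibrium price 430, so it binds.
At p = 395: qd = 2473 - 5·395 = 498 and qs = 7·395 - 2687 = 78.
Consumer surplus without the control is ½ · (494.6 - 430) · 323 = 10432.9.
With the ceiling, 78 units are sold at 395 (assume they go to the highest-value buyers). The demand price at q = 78 is 479, so CS = ½ · [(494.6 - 395) + (479 - 395)] · 78 = 7160.4.
Change in consumer surplus = 7160.4 - 10432.9 = -3272.5.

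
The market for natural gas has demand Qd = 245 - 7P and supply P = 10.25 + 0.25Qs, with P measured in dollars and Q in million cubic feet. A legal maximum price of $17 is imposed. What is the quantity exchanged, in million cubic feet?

Rearranging supply gives Qs = 4P - 41. Setting quantity demanded equal to quantity supplied, 245 - 7P = 4P - 41, gives P* = 26 and Q* = 63.
Because the ceiling (17) lies below the market-clearing price, it is binding.
At P = 17: Qd = 245 - 7·17 = 126 and Qs = 4·17 - 41 = 27.
The quantity actually transacted is the short side, supply: 27.

27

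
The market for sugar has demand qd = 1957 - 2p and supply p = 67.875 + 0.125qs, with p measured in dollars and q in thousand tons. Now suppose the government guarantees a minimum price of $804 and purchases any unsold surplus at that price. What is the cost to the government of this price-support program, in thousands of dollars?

Rearranging supply gives qs = 8p - 543. Setting quantity demanded equal to quantity supplied, 1957 - 2p = 8p - 543, gives p* = 250 and q* = 1457.
Because the floor (804) lies above the market-clearing price, it is binding.
At p = 804: qd = 1957 - 2·804 = 349 and qs = 8·804 - 543 = 5889.
Surplus = qs - qd = 5540.
Government expenditure = surplus × support price = 5540 × 804 = 4454160.

4454160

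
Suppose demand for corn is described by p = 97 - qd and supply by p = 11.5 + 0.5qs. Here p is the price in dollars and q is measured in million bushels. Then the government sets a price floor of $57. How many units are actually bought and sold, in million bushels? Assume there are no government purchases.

Rearranging demand gives qd = 97 - p; rearranging supply gives qs = 2p - 23. Equilibrium: 97 - p = 2p - 23, so 120 = 3p and p* = 40, q* = 57.
The floor of 57 is above the equilibrium price 40, so it binds.
At p = 57: qd = 97 - 57 = 40 and qs = 2·57 - 23 = 91.
The quantity actually transacted is the short side, demand: 40.

40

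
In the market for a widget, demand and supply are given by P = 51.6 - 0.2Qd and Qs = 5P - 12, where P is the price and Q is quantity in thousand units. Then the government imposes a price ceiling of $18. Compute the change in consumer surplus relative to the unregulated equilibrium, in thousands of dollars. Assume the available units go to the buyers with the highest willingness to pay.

499.5

Rearranging demand gives Qd = 258 - 5P. Equilibrium: 258 - 5P = 5P - 12, so 270 = 10P and P* = 27, Q* = 123.
The ceiling of 18 is below the equilibrium price 27, so it binds.
At P = 18: Qd = 258 - 5·18 = 168 and Qs = 5·18 - 12 = 78.
Consumer surplus without the control is ½ · (51.6 - 27) · 123 = 1512.9.
With the ceiling, 78 units are sold at 18 (assume they go to the highest-value buyers). The demand price at Q = 78 is 36, so CS = ½ · [(51.6 - 18) + (36 - 18)] · 78 = 2012.4.
Change in consumer surplus = 2012.4 - 1512.9 = 499.5.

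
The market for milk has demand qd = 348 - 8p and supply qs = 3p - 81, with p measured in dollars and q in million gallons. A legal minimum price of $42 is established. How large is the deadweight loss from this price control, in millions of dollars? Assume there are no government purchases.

Without the control the market clears where 348 - 8p = 3p - 81, i.e. p* = 39 and q* = 36.
Because the floor (42) lies above the market-clearing price, it is binding.
At p = 42: qd = 348 - 8·42 = 12 and qs = 3·42 - 81 = 45.
Quantity traded falls to 12. At q = 12 the demand price is (348 - 12)/8 = 42 and the supply price is (81 + 12)/3 = 31.
Deadweight loss = ½ · (42 - 31) · (36 - 12) = ½ · 11 · 24 = 132.

132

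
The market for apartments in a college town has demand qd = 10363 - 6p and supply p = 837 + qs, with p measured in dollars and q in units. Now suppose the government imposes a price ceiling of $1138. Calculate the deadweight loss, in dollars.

124509

Rearranging supply gives qs = p - 837. Setting quantity demanded equal to quantity supplied, 10363 - 6p = p - 837, gives p* = 1600 and q* = 763.
Since 1138 < 1600, the ceiling is binding.
At p = 1138: qd = 10363 - 6·1138 = 3535 and qs = 1138 - 837 = 301.
Quantity traded falls to 301. At q = 301 the demand price is (10363 - 301)/6 = 1677 and the supply price is 837 + 301 = 1138.
Deadweight loss = ½ · (1677 - 1138) · (763 - 301) = ½ · 539 · 462 = 124509.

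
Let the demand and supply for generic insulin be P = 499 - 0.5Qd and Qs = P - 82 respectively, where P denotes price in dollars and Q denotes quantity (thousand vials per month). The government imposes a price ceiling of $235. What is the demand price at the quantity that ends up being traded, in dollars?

422.5

Rearranging demand gives Qd = 998 - 2P. Setting quantity demanded equal to quantity supplied, 998 - 2P = P - 82, gives P* = 360 and Q* = 278.
Since 235 < 360, the ceiling is binding.
At P = 235: Qd = 998 - 2·235 = 528 and Qs = 235 - 82 = 153.
Only 153 units reach the market. On the demand curve, the marginal buyer's willingness to pay at Q = 153 is (998 - 153)/2 = 422.5.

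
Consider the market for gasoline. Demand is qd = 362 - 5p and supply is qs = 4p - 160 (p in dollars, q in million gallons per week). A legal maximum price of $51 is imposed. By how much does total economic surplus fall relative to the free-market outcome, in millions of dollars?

176.4

Equilibrium: 362 - 5p = 4p - 160, so 522 = 9p and p* = 58, q* = 72.
The ceiling of 51 is below the equilibrium price 58, so it binds.
At p = 51: qd = 362 - 5·51 = 107 and qs = 4·51 - 160 = 44.
Quantity traded falls to 44. At q = 44 the demand price is (362 - 44)/5 = 63.6 and the supply price is (160 + 44)/4 = 51.
Deadweight loss = ½ · (63.6 - 51) · (72 - 44) = ½ · 12.6 · 28 = 176.4.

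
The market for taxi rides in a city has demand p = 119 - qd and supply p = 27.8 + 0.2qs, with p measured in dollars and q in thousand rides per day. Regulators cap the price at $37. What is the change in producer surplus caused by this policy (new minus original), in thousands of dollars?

-366

Rearranging demand gives qd = 119 - p; rearranging supply gives qs = 5p - 139. In a free market, 119 - p = 5p - 139 gives the equilibrium p* = 43, q* = 76.
Since 37 < 43, the ceiling is binding.
At p = 37: qd = 119 - 37 = 82 and qs = 5·37 - 139 = 46.
Producer surplus without the control is ½ · (43 - 27.8) · 76 = 577.6.
With the ceiling, producers sell 46 units at 37, so PS = ½ · (37 - 27.8) · 46 = 211.6.
Change in producer surplus = 211.6 - 577.6 = -366.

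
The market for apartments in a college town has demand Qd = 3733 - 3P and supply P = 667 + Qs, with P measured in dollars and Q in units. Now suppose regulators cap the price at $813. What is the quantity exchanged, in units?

146

Rearranging supply gives Qs = P - 667. Equilibrium: 3733 - 3P = P - 667, so 4400 = 4P and P* = 1100, Q* = 433.
The ceiling of 813 is below the equilibrium price 1100, so it binds.
At P = 813: Qd = 3733 - 3·813 = 1294 and Qs = 813 - 667 = 146.
The quantity actually transacted is the short side, supply: 146.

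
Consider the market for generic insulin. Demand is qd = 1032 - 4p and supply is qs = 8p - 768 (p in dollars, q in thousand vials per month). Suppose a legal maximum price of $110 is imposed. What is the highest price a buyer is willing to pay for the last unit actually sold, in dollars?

230

Setting quantity demanded equal to quantity supplied, 1032 - 4p = 8p - 768, gives p* = 150 and q* = 432.
Since 110 < 150, the ceiling is binding.
At p = 110: qd = 1032 - 4·110 = 592 and qs = 8·110 - 768 = 112.
Only 112 units reach the market. On the demand curve, the marginal buyer's willingness to pay at q = 112 is (1032 - 112)/4 = 230.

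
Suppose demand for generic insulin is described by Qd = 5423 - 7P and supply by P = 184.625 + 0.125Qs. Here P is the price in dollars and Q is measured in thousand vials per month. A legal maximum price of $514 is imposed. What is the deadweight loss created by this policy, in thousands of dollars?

0

Rearranging supply gives Qs = 8P - 1477. Equilibrium: 5423 - 7P = 8P - 1477, so 6900 = 15P and P* = 460, Q* = 2203.
Since 514 is above P* = 460, the ceiling does not bind and the free-market outcome prevails.
Since the control does not bind, no trades are prevented and deadweight loss is zero.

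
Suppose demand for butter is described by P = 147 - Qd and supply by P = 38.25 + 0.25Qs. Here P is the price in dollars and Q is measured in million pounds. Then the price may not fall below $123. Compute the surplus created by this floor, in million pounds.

315

Rearranging demand gives Qd = 147 - P; rearranging supply gives Qs = 4P - 153. Without the control the market clears where 147 - P = 4P - 153, i.e. P* = 60 and Q* = 87.
Because the floor (123) lies above the market-clearing price, it is binding.
At P = 123: Qd = 147 - 123 = 24 and Qs = 4·123 - 153 = 339.
Surplus = Qs - Qd = 339 - 24 = 315.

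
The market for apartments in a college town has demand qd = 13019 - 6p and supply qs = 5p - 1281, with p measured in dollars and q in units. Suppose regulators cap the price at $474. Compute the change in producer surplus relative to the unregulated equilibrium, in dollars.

-2605204

Without the control the market clears where 13019 - 6p = 5p - 1281, i.e. p* = 1300 and q* = 5219.
The ceiling of 474 is below the equilibrium price 1300, so it binds.
At p = 474: qd = 13019 - 6·474 = 10175 and qs = 5·474 - 1281 = 1089.
Producer surplus without the control is ½ · (1300 - 256.2) · 5219 = 2723796.1.
With the ceiling, producers sell 1089 units at 474, so PS = ½ · (474 - 256.2) · 1089 = 118592.1.
Change in producer surplus = 118592.1 - 2723796.1 = -2605204.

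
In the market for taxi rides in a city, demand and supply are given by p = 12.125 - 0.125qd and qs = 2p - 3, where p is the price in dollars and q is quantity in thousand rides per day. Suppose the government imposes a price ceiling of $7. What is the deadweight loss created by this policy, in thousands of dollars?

11.25

Rearranging demand gives qd = 97 - 8p. Equilibrium: 97 - 8p = 2p - 3, so 100 = 10p and p* = 10, q* = 17.
Because the ceiling (7) lies below the market-clearing price, it is binding.
At p = 7: qd = 97 - 8·7 = 41 and qs = 2·7 - 3 = 11.
Quantity traded falls to 11. At q = 11 the demand price is (97 - 11)/8 = 10.75 and the supply price is (3 + 11)/2 = 7.
Deadweight loss = ½ · (10.75 - 7) · (17 - 11) = ½ · 3.75 · 6 = 11.25.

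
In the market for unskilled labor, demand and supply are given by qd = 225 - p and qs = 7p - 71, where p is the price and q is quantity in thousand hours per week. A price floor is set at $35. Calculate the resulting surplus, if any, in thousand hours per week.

Without the control the market clears where 225 - p = 7p - 71, i.e. p* = 37 and q* = 188.
Since 35 is below p* = 37, the floor does not bind and the free-market outcome prevails.
Since the control does not bind, there is no surplus.

0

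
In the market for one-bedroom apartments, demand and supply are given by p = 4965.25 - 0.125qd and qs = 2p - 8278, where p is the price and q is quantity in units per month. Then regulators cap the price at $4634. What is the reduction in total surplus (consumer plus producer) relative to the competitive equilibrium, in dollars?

Rearranging demand gives qd = 39722 - 8p. Without the control the market clears where 39722 - 8p = 2p - 8278, i.e. p* = 4800 and q* = 1322.
Since 4634 < 4800, the ceiling is binding.
At p = 4634: qd = 39722 - 8·4634 = 2650 and qs = 2·4634 - 8278 = 990.
Quantity traded falls to 990. At q = 990 the demand price is (39722 - 990)/8 = 4841.5 and the supply price is (8278 + 990)/2 = 4634.
Deadweight loss = ½ · (4841.5 - 4634) · (1322 - 990) = ½ · 207.5 · 332 = 34445.

34445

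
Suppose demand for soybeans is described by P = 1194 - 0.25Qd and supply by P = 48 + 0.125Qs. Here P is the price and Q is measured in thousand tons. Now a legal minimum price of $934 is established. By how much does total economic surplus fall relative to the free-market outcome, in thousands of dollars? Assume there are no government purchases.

Rearranging demand gives Qd = 4776 - 4P; rearranging supply gives Qs = 8P - 384. Setting quantity demanded equal to quantity supplied, 4776 - 4P = 8P - 384, gives P* = 430 and Q* = 3056.
Since 934 > 430, the floor is binding.
At P = 934: Qd = 4776 - 4·934 = 1040 and Qs = 8·934 - 384 = 7088.
Quantity traded falls to 1040. At Q = 1040 the demand price is (4776 - 1040)/4 = 934 and the supply price is (384 + 1040)/8 = 178.
Deadweight loss = ½ · (934 - 178) · (3056 - 1040) = ½ · 756 · 2016 = 762048.

762048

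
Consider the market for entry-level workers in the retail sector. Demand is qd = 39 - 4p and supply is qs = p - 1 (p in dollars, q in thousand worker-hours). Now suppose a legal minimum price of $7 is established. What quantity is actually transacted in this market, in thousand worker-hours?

7

In a free market, 39 - 4p = p - 1 gives the equilibrium p* = 8, q* = 7.
The floor of 7 is below the equilibrium price 8, so it is not binding; the market clears at p* = 8, q* = 7.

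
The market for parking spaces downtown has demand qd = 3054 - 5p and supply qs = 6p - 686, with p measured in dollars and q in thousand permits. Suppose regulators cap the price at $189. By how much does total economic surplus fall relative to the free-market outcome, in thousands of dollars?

In a free market, 3054 - 5p = 6p - 686 gives the equilibrium p* = 340, q* = 1354.
Because the ceiling (189) lies below the market-clearing price, it is binding.
At p = 189: qd = 3054 - 5·189 = 2109 and qs = 6·189 - 686 = 448.
Quantity traded falls to 448. At q = 448 the demand price is (3054 - 448)/5 = 521.2 and the supply price is (686 + 448)/6 = 189.
Deadweight loss = ½ · (521.2 - 189) · (1354 - 448) = ½ · 332.2 · 906 = 150486.6.

150486.6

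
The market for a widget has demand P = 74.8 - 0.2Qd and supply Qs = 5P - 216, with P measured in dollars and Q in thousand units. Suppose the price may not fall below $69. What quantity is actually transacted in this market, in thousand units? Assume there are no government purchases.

Rearranging demand gives Qd = 374 - 5P. In a free market, 374 - 5P = 5P - 216 gives the equilibrium P* = 59, Q* = 79.
Because the floor (69) lies above the market-clearing price, it is binding.
At P = 69: Qd = 374 - 5·69 = 29 and Qs = 5·69 - 216 = 129.
The quantity actually transacted is the short side, demand: 29.

29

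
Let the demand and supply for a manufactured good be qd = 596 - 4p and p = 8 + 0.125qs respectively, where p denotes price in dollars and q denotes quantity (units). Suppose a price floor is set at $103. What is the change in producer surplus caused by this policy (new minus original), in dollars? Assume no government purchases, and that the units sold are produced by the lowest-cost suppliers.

6528

Rearranging supply gives qs = 8p - 64. In a free market, 596 - 4p = 8p - 64 gives the equilibrium p* = 55, q* = 376.
Since 103 > 55, the floor is binding.
At p = 103: qd = 596 - 4·103 = 184 and qs = 8·103 - 64 = 760.
Producer surplus without the control is ½ · (55 - 8) · 376 = 8836.
With the floor, 184 units are sold at 103. The supply price at q = 184 is 31, so PS = ½ · [(103 - 8) + (103 - 31)] · 184 = 15364.
Change in producer surplus = 15364 - 8836 = 6528.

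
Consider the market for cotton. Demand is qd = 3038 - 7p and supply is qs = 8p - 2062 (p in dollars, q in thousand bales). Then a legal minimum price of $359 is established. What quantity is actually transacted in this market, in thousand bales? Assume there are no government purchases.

525

Setting quantity demanded equal to quantity supplied, 3038 - 7p = 8p - 2062, gives p* = 340 and q* = 658.
The floor of 359 is above the equilibrium price 340, so it binds.
At p = 359: qd = 3038 - 7·359 = 525 and qs = 8·359 - 2062 = 810.
The quantity actually transacted is the short side, demand: 525.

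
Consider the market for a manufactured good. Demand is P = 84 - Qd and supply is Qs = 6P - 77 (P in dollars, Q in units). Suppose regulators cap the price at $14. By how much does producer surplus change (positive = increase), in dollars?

Rearranging demand gives Qd = 84 - P. Without the control the market clears where 84 - P = 6P - 77, i.e. P* = 23 and Q* = 61.
Since 14 < 23, the ceiling is binding.
At P = 14: Qd = 84 - 14 = 70 and Qs = 6·14 - 77 = 7.
Producer surplus without the control is ½ · (23 - 77/6) · 61 = 3721/12.
With the ceiling, producers sell 7 units at 14, so PS = ½ · (14 - 77/6) · 7 = 49/12.
Change in producer surplus = 49/12 - 3721/12 = -306.

-306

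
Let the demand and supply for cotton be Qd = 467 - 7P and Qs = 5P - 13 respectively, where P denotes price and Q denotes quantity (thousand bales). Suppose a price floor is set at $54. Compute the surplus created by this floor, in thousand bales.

Setting quantity demanded equal to quantity supplied, 467 - 7P = 5P - 13, gives P* = 40 and Q* = 187.
Because the floor (54) lies above the market-clearing price, it is binding.
At P = 54: Qd = 467 - 7·54 = 89 and Qs = 5·54 - 13 = 257.
Surplus = Qs - Qd = 257 - 89 = 168.

168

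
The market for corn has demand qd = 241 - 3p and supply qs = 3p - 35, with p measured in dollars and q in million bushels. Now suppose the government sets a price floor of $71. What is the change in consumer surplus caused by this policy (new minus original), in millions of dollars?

Equilibrium: 241 - 3p = 3p - 35, so 276 = 6p and p* = 46, q* = 103.
Since 71 > 46, the floor is binding.
At p = 71: qd = 241 - 3·71 = 28 and qs = 3·71 - 35 = 178.
Consumer surplus without the control is ½ · (241/3 - 46) · 103 = 10609/6.
With the floor, consumers buy 28 units at 71, so CS = ½ · (241/3 - 71) · 28 = 392/3.
Change in consumer surplus = 392/3 - 10609/6 = -1637.5.

-1637.5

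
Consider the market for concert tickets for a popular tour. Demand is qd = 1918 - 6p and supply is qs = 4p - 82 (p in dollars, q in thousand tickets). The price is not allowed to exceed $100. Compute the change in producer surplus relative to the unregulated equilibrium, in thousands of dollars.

Setting quantity demanded equal to quantity supplied, 1918 - 6p = 4p - 82, gives p* = 200 and q* = 718.
The ceiling of 100 is below the equilibrium price 200, so it binds.
At p = 100: qd = 1918 - 6·100 = 1318 and qs = 4·100 - 82 = 318.
Producer surplus without the control is ½ · (200 - 20.5) · 718 = 64440.5.
With the ceiling, producers sell 318 units at 100, so PS = ½ · (100 - 20.5) · 318 = 12640.5.
Change in producer surplus = 12640.5 - 64440.5 = -51800.

-51800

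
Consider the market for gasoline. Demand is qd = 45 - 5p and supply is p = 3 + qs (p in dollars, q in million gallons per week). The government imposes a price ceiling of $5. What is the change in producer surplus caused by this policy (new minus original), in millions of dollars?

Rearranging supply gives qs = p - 3. In a free market, 45 - 5p = p - 3 gives the equilibrium p* = 8, q* = 5.
The ceiling of 5 is below the equilibrium price 8, so it binds.
At p = 5: qd = 45 - 5·5 = 20 and qs = 5 - 3 = 2.
Producer surplus without the control is ½ · (8 - 3) · 5 = 12.5.
With the ceiling, producers sell 2 units at 5, so PS = ½ · (5 - 3) · 2 = 2.
Change in producer surplus = 2 - 12.5 = -10.5.

-10.5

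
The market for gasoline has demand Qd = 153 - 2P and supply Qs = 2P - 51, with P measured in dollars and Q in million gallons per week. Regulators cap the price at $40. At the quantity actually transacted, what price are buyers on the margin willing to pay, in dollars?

62

Setting quantity demanded equal to quantity supplied, 153 - 2P = 2P - 51, gives P* = 51 and Q* = 51.
The ceiling of 40 is below the equilibrium price 51, so it binds.
At P = 40: Qd = 153 - 2·40 = 73 and Qs = 2·40 - 51 = 29.
Only 29 units reach the market. On the demand curve, the marginal buyer's willingness to pay at Q = 29 is (153 - 29)/2 = 62.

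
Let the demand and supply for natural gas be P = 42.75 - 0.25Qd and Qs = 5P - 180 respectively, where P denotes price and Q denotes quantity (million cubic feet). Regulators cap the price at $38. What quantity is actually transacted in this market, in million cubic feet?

10

Rearranging demand gives Qd = 171 - 4P. In a free market, 171 - 4P = 5P - 180 gives the equilibrium P* = 39, Q* = 15.
Since 38 < 39, the ceiling is binding.
At P = 38: Qd = 171 - 4·38 = 19 and Qs = 5·38 - 180 = 10.
The quantity actually transacted is the short side, supply: 10.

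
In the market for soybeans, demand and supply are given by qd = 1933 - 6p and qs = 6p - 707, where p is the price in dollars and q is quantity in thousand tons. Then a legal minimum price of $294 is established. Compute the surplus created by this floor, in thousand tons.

Setting quantity demanded equal to quantity supplied, 1933 - 6p = 6p - 707, gives p* = 220 and q* = 613.
Because the floor (294) lies above the market-clearing price, it is binding.
At p = 294: qd = 1933 - 6·294 = 169 and qs = 6·294 - 707 = 1057.
Surplus = qs - qd = 1057 - 169 = 888.

888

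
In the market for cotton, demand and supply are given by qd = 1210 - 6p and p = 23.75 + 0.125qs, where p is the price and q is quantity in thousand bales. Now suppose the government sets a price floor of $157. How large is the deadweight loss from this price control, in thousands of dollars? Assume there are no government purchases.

17057.25

Rearranging supply gives qs = 8p - 190. Equilibrium: 1210 - 6p = 8p - 190, so 1400 = 14p and p* = 100, q* = 610.
Because the floor (157) lies above the market-clearing price, it is binding.
At p = 157: qd = 1210 - 6·157 = 268 and qs = 8·157 - 190 = 1066.
Quantity traded falls to 268. At q = 268 the demand price is (1210 - 268)/6 = 157 and the supply price is (190 + 268)/8 = 57.25.
Deadweight loss = ½ · (157 - 57.25) · (610 - 268) = ½ · 99.75 · 342 = 17057.25.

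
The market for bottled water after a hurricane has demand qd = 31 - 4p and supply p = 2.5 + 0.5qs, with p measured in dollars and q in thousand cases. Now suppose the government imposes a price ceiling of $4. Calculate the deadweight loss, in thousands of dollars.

6

Rearranging supply gives qs = 2p - 5. Setting quantity demanded equal to quantity supplied, 31 - 4p = 2p - 5, gives p* = 6 and q* = 7.
Because the ceiling (4) lies below the market-clearing price, it is binding.
At p = 4: qd = 31 - 4·4 = 15 and qs = 2·4 - 5 = 3.
Quantity traded falls to 3. At q = 3 the demand price is (31 - 3)/4 = 7 and the supply price is (5 + 3)/2 = 4.
Deadweight loss = ½ · (7 - 4) · (7 - 3) = ½ · 3 · 4 = 6.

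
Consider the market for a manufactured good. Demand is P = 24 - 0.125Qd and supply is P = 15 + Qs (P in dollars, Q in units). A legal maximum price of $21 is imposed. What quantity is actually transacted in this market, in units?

6

Rearranging demand gives Qd = 192 - 8P; rearranging supply gives Qs = P - 15. In a free market, 192 - 8P = P - 15 gives the equilibrium P* = 23, Q* = 8.
Since 21 < 23, the ceiling is binding.
At P = 21: Qd = 192 - 8·21 = 24 and Qs = 21 - 15 = 6.
The quantity actually transacted is the short side, supply: 6.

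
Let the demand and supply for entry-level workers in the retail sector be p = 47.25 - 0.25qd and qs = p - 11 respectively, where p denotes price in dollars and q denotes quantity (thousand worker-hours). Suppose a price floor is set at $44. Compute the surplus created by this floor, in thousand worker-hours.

Rearranging demand gives qd = 189 - 4p. In a free market, 189 - 4p = p - 11 gives the equilibrium p* = 40, q* = 29.
The floor of 44 is above the equilibrium price 40, so it binds.
At p = 44: qd = 189 - 4·44 = 13 and qs = 44 - 11 = 33.
Surplus = qs - qd = 33 - 13 = 20.

20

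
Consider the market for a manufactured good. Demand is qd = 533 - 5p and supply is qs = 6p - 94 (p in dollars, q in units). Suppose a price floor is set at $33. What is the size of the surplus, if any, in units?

0

Without the control the market clears where 533 - 5p = 6p - 94, i.e. p* = 57 and q* = 248.
The floor of 33 is below the equilibrium price 57, so it is not binding; the market clears at p* = 57, q* = 248.
Since the control does not bind, there is no surplus.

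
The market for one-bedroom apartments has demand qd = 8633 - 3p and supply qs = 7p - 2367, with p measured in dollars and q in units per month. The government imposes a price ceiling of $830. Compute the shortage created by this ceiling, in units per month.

2700

Equilibrium: 8633 - 3p = 7p - 2367, so 11000 = 10p and p* = 1100, q* = 5333.
The ceiling of 830 is below the equilibrium price 1100, so it binds.
At p = 830: qd = 8633 - 3·830 = 6143 and qs = 7·830 - 2367 = 3443.
Shortage = qd - qs = 6143 - 3443 = 2700.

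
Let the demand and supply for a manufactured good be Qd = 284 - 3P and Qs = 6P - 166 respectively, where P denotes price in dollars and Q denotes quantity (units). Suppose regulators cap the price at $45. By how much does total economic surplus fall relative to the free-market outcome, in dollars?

225

Without the control the market clears where 284 - 3P = 6P - 166, i.e. P* = 50 and Q* = 134.
Because the ceiling (45) lies below the market-clearing price, it is binding.
At P = 45: Qd = 284 - 3·45 = 149 and Qs = 6·45 - 166 = 104.
Quantity traded falls to 104. At Q = 104 the demand price is (284 - 104)/3 = 60 and the supply price is (166 + 104)/6 = 45.
Deadweight loss = ½ · (60 - 45) · (134 - 104) = ½ · 15 · 30 = 225.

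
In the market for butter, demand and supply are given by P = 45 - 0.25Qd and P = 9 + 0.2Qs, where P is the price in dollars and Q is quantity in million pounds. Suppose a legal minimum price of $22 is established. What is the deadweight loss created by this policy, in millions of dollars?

0

Rearranging demand gives Qd = 180 - 4P; rearranging supply gives Qs = 5P - 45. Without the control the market clears where 180 - 4P = 5P - 45, i.e. P* = 25 and Q* = 80.
The floor of 22 is below the equilibrium price 25, so it is not binding; the market clears at P* = 25, Q* = 80.
Since the control does not bind, no trades are prevented and deadweight loss is zero.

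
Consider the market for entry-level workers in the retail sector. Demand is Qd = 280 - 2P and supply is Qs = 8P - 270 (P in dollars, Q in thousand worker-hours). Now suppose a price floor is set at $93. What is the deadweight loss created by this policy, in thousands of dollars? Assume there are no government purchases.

Equilibrium: 280 - 2P = 8P - 270, so 550 = 10P and P* = 55, Q* = 170.
Because the floor (93) lies above the market-clearing price, it is binding.
At P = 93: Qd = 280 - 2·93 = 94 and Qs = 8·93 - 270 = 474.
Quantity traded falls to 94. At Q = 94 the demand price is (280 - 94)/2 = 93 and the supply price is (270 + 94)/8 = 45.5.
Deadweight loss = ½ · (93 - 45.5) · (170 - 94) = ½ · 47.5 · 76 = 1805.

1805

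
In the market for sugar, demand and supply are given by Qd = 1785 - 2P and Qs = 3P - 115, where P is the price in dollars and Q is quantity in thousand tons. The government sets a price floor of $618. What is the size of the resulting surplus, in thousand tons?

1190

Without the control the market clears where 1785 - 2P = 3P - 115, i.e. P* = 380 and Q* = 1025.
The floor of 618 is above the equilibrium price 380, so it binds.
At P = 618: Qd = 1785 - 2·618 = 549 and Qs = 3·618 - 115 = 1739.
Surplus = Qs - Qd = 1739 - 549 = 1190.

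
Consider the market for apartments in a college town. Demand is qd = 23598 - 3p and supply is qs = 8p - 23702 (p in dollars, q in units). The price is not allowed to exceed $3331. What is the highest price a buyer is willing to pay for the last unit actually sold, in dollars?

Without the control the market clears where 23598 - 3p = 8p - 23702, i.e. p* = 4300 and q* = 10698.
The ceiling of 3331 is below the equilibrium price 4300, so it binds.
At p = 3331: qd = 23598 - 3·3331 = 13605 and qs = 8·3331 - 23702 = 2946.
Only 2946 units reach the market. On the demand curve, the marginal buyer's willingness to pay at q = 2946 is (23598 - 2946)/3 = 6884.

6884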